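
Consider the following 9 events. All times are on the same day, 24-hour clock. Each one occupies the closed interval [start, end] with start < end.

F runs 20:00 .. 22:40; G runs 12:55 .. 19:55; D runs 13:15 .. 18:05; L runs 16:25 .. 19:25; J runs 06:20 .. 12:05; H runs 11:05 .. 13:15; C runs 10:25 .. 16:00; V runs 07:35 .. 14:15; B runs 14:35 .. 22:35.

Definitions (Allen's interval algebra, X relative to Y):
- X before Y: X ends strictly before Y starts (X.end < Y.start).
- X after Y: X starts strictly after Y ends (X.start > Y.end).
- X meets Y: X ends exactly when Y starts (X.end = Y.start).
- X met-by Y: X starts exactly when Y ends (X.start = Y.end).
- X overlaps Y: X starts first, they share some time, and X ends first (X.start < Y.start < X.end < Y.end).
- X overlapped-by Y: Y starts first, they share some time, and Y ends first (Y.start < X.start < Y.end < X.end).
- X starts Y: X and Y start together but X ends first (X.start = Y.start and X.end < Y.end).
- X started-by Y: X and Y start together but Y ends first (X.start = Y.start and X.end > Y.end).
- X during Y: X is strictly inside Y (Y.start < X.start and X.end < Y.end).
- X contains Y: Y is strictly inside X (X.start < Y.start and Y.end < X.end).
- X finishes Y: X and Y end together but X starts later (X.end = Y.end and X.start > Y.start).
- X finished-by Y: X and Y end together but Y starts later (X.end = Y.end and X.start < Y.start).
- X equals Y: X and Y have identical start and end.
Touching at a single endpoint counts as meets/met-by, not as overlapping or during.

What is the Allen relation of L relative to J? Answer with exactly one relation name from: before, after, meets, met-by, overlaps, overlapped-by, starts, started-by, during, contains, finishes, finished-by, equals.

L = [16:25, 19:25]; J = [06:20, 12:05].
Compare endpoints: L.start > J.start, L.start > J.end, L.end > J.start, L.end > J.end.
That pattern is 'after'.

after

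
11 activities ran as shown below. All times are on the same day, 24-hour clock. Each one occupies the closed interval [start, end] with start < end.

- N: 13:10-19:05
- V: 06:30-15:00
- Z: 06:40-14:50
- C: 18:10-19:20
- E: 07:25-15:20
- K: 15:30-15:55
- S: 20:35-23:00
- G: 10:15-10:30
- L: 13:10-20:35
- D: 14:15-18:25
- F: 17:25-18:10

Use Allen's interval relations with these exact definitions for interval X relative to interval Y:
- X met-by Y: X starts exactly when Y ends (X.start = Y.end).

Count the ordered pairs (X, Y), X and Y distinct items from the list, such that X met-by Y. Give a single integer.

2

Checking all 110 ordered pairs for relation 'met-by'; matching pairs in alphabetical order:
(C, F): C met-by F ✓
(S, L): S met-by L ✓
Count: 2.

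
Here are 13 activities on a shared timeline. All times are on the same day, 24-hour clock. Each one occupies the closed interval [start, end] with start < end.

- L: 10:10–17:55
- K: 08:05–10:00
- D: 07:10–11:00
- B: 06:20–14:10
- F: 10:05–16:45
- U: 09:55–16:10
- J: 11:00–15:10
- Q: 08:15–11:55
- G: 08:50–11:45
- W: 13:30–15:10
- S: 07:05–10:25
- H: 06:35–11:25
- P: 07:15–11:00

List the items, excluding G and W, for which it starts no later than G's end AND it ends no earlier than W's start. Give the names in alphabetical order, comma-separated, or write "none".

B, F, J, L, U

Conditions: its start is no later than G's end (X.start <= 11:45) AND its end is no earlier than W's start (X.end >= 13:30).
B: start 06:20 <= 11:45? ✓; end 14:10 >= 13:30? ✓ → yes.
D: start 07:10 <= 11:45? ✓; end 11:00 >= 13:30? ✗ → no.
F: start 10:05 <= 11:45? ✓; end 16:45 >= 13:30? ✓ → yes.
H: start 06:35 <= 11:45? ✓; end 11:25 >= 13:30? ✗ → no.
J: start 11:00 <= 11:45? ✓; end 15:10 >= 13:30? ✓ → yes.
K: start 08:05 <= 11:45? ✓; end 10:00 >= 13:30? ✗ → no.
L: start 10:10 <= 11:45? ✓; end 17:55 >= 13:30? ✓ → yes.
P: start 07:15 <= 11:45? ✓; end 11:00 >= 13:30? ✗ → no.
Q: start 08:15 <= 11:45? ✓; end 11:55 >= 13:30? ✗ → no.
S: start 07:05 <= 11:45? ✓; end 10:25 >= 13:30? ✗ → no.
U: start 09:55 <= 11:45? ✓; end 16:10 >= 13:30? ✓ → yes.
Result: B, F, J, L, U.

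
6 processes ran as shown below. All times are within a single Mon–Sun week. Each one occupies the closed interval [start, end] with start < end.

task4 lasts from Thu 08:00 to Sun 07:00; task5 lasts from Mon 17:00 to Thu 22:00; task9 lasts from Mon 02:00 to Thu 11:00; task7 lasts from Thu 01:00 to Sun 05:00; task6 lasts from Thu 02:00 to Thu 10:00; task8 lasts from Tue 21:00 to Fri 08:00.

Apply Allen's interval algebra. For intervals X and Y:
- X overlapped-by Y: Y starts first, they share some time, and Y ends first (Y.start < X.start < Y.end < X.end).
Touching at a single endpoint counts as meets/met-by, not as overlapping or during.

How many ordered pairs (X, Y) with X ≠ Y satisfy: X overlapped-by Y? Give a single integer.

Checking all 30 ordered pairs for relation 'overlapped-by'; matching pairs in alphabetical order:
(task4, task5): task4 overlapped-by task5 ✓
(task4, task6): task4 overlapped-by task6 ✓
(task4, task7): task4 overlapped-by task7 ✓
(task4, task8): task4 overlapped-by task8 ✓
(task4, task9): task4 overlapped-by task9 ✓
(task5, task9): task5 overlapped-by task9 ✓
(task7, task5): task7 overlapped-by task5 ✓
(task7, task8): task7 overlapped-by task8 ✓
(task7, task9): task7 overlapped-by task9 ✓
(task8, task5): task8 overlapped-by task5 ✓
(task8, task9): task8 overlapped-by task9 ✓
Count: 11.

11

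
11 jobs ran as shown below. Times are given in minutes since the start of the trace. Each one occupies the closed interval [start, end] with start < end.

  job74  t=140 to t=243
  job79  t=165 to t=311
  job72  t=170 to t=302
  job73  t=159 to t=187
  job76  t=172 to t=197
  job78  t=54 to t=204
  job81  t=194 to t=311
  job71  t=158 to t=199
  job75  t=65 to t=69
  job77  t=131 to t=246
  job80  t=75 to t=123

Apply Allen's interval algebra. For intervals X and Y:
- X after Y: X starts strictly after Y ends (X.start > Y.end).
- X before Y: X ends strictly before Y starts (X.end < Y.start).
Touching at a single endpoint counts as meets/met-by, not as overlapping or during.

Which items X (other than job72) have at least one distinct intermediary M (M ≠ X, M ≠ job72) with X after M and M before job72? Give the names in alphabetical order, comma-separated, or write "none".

job71, job73, job74, job76, job77, job79, job80, job81

Target job72 = [t=170, t=302].
Intermediaries M with M before job72: job75, job80.
Via job75 — items with X after job75: job71, job73, job74, job76, job77, job79, job80, job81.
Via job80 — items with X after job80: job71, job73, job74, job76, job77, job79, job81.
Union: job71, job73, job74, job76, job77, job79, job80, job81.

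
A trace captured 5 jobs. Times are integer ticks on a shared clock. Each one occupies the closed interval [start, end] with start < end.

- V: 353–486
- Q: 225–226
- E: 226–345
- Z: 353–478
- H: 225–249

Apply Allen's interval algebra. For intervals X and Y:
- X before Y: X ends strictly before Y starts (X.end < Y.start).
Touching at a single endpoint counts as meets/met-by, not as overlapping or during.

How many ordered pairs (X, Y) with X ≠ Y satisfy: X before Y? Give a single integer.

Checking all 20 ordered pairs for relation 'before'; matching pairs in alphabetical order:
(E, V): E before V ✓
(E, Z): E before Z ✓
(H, V): H before V ✓
(H, Z): H before Z ✓
(Q, V): Q before V ✓
(Q, Z): Q before Z ✓
Count: 6.

6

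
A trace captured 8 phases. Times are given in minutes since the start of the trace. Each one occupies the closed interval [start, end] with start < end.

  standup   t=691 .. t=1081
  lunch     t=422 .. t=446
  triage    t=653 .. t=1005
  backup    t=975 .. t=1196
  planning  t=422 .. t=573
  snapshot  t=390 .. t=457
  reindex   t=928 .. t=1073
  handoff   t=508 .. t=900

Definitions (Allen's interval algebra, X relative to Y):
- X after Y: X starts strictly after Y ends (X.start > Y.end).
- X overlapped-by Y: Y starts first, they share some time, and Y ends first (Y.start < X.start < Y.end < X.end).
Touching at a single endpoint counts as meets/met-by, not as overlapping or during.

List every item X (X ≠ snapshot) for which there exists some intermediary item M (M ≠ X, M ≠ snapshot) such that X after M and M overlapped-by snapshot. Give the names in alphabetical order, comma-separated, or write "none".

backup, reindex, standup, triage

Target snapshot = [t=390, t=457].
Intermediaries M with M overlapped-by snapshot: planning.
Via planning — items with X after planning: backup, reindex, standup, triage.
Union: backup, reindex, standup, triage.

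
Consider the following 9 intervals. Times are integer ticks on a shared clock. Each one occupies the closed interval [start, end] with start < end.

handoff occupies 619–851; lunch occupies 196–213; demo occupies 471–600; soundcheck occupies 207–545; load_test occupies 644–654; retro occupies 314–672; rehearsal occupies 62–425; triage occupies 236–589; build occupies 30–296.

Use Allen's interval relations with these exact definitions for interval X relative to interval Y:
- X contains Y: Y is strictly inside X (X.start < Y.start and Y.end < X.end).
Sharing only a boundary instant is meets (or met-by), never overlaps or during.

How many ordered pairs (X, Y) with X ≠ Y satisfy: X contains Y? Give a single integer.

Checking all 72 ordered pairs for relation 'contains'; matching pairs in alphabetical order:
(build, lunch): build contains lunch ✓
(handoff, load_test): handoff contains load_test ✓
(rehearsal, lunch): rehearsal contains lunch ✓
(retro, demo): retro contains demo ✓
(retro, load_test): retro contains load_test ✓
Count: 5.

5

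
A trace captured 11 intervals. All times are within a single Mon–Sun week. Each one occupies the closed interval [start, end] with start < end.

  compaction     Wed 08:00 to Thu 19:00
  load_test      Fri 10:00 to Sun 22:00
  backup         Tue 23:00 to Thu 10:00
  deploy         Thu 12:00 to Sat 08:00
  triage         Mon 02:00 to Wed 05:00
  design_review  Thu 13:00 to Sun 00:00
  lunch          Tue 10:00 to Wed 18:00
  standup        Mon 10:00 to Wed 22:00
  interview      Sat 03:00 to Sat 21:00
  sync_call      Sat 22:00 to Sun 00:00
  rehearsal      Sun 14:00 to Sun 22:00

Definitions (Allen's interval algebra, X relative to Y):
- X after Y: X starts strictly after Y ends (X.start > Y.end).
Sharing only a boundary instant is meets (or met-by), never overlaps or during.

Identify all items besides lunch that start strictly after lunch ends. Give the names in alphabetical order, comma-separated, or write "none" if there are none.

Target lunch = [Tue 10:00, Wed 18:00].
backup [Tue 23:00, Thu 10:00] → overlapped-by → no.
compaction [Wed 08:00, Thu 19:00] → overlapped-by → no.
deploy [Thu 12:00, Sat 08:00] → after → yes.
design_review [Thu 13:00, Sun 00:00] → after → yes.
interview [Sat 03:00, Sat 21:00] → after → yes.
load_test [Fri 10:00, Sun 22:00] → after → yes.
rehearsal [Sun 14:00, Sun 22:00] → after → yes.
standup [Mon 10:00, Wed 22:00] → contains → no.
sync_call [Sat 22:00, Sun 00:00] → after → yes.
triage [Mon 02:00, Wed 05:00] → overlaps → no.
Result: deploy, design_review, interview, load_test, rehearsal, sync_call.

deploy, design_review, interview, load_test, rehearsal, sync_call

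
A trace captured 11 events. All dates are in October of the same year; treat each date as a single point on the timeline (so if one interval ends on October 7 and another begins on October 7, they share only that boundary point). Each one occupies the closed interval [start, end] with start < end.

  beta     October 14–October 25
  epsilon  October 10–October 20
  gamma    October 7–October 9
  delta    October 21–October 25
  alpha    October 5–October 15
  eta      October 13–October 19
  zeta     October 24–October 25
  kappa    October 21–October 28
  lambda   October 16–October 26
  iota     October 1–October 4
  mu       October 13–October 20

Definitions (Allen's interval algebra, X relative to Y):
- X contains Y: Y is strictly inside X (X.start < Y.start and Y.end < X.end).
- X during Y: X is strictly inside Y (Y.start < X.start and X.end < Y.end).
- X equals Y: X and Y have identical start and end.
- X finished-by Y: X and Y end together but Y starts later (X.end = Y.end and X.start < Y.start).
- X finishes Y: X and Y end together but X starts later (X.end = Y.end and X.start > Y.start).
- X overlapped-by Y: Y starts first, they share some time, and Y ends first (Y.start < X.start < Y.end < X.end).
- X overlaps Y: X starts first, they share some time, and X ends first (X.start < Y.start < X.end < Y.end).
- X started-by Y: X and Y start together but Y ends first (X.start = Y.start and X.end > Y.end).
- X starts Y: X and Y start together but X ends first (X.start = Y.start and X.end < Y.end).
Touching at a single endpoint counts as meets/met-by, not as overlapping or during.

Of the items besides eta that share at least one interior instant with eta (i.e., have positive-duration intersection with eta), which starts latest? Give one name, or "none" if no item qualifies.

lambda

Target eta = [October 13, October 19].
alpha [October 5, October 15] → overlaps → candidate.
beta [October 14, October 25] → overlapped-by → candidate.
delta [October 21, October 25] → after → excluded.
epsilon [October 10, October 20] → contains → candidate.
gamma [October 7, October 9] → before → excluded.
iota [October 1, October 4] → before → excluded.
kappa [October 21, October 28] → after → excluded.
lambda [October 16, October 26] → overlapped-by → candidate.
mu [October 13, October 20] → started-by → candidate.
zeta [October 24, October 25] → after → excluded.
Among candidates, latest start is October 16 → lambda.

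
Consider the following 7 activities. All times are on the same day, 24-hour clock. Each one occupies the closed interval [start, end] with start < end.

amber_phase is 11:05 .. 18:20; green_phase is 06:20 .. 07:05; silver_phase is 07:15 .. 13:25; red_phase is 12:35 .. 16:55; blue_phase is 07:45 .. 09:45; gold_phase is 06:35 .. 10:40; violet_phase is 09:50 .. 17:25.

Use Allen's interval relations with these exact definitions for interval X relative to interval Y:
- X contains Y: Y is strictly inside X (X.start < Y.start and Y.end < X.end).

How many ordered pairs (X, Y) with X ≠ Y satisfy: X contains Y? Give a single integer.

Checking all 42 ordered pairs for relation 'contains'; matching pairs in alphabetical order:
(amber_phase, red_phase): amber_phase contains red_phase ✓
(gold_phase, blue_phase): gold_phase contains blue_phase ✓
(silver_phase, blue_phase): silver_phase contains blue_phase ✓
(violet_phase, red_phase): violet_phase contains red_phase ✓
Count: 4.

4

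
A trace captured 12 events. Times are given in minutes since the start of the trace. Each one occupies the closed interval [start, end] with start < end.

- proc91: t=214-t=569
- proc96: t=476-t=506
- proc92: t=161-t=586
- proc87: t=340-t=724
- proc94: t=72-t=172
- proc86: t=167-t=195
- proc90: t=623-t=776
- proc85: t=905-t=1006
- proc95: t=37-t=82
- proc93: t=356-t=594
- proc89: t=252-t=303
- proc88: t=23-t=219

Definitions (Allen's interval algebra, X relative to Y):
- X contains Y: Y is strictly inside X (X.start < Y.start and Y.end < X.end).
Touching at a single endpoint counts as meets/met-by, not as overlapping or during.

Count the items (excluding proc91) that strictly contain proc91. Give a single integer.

Target proc91 = [t=214, t=569].
proc85 [t=905, t=1006] → after → no.
proc86 [t=167, t=195] → before → no.
proc87 [t=340, t=724] → overlapped-by → no.
proc88 [t=23, t=219] → overlaps → no.
proc89 [t=252, t=303] → during → no.
proc90 [t=623, t=776] → after → no.
proc92 [t=161, t=586] → contains → counts.
proc93 [t=356, t=594] → overlapped-by → no.
proc94 [t=72, t=172] → before → no.
proc95 [t=37, t=82] → before → no.
proc96 [t=476, t=506] → during → no.
Total: 1.

1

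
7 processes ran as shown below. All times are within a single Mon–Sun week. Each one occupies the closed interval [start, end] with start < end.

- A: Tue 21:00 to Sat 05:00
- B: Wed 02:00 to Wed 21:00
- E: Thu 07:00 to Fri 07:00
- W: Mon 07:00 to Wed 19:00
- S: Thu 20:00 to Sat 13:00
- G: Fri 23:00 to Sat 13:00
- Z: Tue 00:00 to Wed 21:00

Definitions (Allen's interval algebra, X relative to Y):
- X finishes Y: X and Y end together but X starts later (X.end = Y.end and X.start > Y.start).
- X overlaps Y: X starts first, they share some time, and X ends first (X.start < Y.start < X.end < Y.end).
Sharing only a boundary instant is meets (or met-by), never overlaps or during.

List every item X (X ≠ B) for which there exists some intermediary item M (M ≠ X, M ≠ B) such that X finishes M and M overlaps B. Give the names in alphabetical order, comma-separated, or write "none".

none

Target B = [Wed 02:00, Wed 21:00].
Intermediaries M with M overlaps B: W.
Via W — items with X finishes W: none.
Union: none.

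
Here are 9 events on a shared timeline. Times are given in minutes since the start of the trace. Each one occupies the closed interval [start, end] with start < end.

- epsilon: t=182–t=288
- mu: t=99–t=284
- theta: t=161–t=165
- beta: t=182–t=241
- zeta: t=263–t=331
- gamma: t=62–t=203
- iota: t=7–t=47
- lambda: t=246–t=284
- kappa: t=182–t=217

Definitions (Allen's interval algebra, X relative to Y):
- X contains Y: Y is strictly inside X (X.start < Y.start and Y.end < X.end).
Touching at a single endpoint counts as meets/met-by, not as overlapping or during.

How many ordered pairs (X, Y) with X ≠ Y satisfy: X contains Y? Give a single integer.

Checking all 72 ordered pairs for relation 'contains'; matching pairs in alphabetical order:
(epsilon, lambda): epsilon contains lambda ✓
(gamma, theta): gamma contains theta ✓
(mu, beta): mu contains beta ✓
(mu, kappa): mu contains kappa ✓
(mu, theta): mu contains theta ✓
Count: 5.

5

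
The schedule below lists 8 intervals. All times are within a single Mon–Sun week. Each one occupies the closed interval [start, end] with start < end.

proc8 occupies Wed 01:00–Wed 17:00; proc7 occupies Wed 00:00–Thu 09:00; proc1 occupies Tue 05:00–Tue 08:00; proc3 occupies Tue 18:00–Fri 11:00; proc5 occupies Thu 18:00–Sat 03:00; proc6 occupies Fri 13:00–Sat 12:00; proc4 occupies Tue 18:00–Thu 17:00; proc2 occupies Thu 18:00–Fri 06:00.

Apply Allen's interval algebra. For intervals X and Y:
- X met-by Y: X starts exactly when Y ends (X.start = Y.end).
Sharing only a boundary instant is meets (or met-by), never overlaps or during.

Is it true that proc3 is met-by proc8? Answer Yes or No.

No

proc3 = [Tue 18:00, Fri 11:00], proc8 = [Wed 01:00, Wed 17:00].
Actual relation of proc3 to proc8: contains.
Asked whether 'met-by' holds → No.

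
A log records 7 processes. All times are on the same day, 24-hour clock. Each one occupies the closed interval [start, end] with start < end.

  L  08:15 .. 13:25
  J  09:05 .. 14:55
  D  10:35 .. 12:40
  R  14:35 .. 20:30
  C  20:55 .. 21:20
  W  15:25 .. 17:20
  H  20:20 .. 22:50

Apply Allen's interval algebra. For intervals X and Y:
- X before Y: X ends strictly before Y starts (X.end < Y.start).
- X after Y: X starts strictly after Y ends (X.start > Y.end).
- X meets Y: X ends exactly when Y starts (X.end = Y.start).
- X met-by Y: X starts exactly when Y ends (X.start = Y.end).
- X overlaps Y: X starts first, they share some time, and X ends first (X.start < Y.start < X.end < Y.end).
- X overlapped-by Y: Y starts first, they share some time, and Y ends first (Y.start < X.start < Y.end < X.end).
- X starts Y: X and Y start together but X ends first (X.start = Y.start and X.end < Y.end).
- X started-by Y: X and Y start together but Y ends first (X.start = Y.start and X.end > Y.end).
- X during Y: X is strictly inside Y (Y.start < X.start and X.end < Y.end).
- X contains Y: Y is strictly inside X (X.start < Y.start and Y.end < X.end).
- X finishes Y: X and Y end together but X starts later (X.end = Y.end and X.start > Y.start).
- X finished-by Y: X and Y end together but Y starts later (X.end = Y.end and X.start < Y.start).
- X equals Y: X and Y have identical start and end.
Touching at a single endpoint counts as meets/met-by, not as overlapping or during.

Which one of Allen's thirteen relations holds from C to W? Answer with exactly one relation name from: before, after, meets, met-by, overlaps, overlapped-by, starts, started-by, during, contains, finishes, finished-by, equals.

after

C = [20:55, 21:20]; W = [15:25, 17:20].
Compare endpoints: C.start > W.start, C.start > W.end, C.end > W.start, C.end > W.end.
That pattern is 'after'.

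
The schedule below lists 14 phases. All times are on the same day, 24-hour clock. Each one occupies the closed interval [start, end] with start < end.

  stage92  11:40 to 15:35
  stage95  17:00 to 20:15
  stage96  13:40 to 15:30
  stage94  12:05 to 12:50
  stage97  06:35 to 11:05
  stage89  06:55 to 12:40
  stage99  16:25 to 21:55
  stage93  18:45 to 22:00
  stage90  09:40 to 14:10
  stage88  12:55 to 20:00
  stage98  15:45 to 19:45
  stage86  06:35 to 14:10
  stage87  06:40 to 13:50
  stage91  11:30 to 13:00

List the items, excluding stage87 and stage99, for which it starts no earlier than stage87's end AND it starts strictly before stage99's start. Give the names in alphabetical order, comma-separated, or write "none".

stage98

Conditions: its start is no earlier than stage87's end (X.start >= 13:50) AND its start is strictly before stage99's start (X.start < 16:25).
stage86: start 06:35 >= 13:50? ✗; start 06:35 < 16:25? ✓ → no.
stage88: start 12:55 >= 13:50? ✗; start 12:55 < 16:25? ✓ → no.
stage89: start 06:55 >= 13:50? ✗; start 06:55 < 16:25? ✓ → no.
stage90: start 09:40 >= 13:50? ✗; start 09:40 < 16:25? ✓ → no.
stage91: start 11:30 >= 13:50? ✗; start 11:30 < 16:25? ✓ → no.
stage92: start 11:40 >= 13:50? ✗; start 11:40 < 16:25? ✓ → no.
stage93: start 18:45 >= 13:50? ✓; start 18:45 < 16:25? ✗ → no.
stage94: start 12:05 >= 13:50? ✗; start 12:05 < 16:25? ✓ → no.
stage95: start 17:00 >= 13:50? ✓; start 17:00 < 16:25? ✗ → no.
stage96: start 13:40 >= 13:50? ✗; start 13:40 < 16:25? ✓ → no.
stage97: start 06:35 >= 13:50? ✗; start 06:35 < 16:25? ✓ → no.
stage98: start 15:45 >= 13:50? ✓; start 15:45 < 16:25? ✓ → yes.
Result: stage98.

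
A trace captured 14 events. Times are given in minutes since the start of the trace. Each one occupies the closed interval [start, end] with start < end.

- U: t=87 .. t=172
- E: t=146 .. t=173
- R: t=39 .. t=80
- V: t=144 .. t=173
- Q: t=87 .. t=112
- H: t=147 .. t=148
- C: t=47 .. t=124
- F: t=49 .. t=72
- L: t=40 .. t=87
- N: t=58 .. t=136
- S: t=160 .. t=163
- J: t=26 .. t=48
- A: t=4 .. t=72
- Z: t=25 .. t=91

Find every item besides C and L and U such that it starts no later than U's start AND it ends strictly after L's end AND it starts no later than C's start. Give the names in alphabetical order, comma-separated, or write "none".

Conditions: its start is no later than U's start (X.start <= t=87) AND its end is strictly after L's end (X.end > t=87) AND its start is no later than C's start (X.start <= t=47).
A: start t=4 <= t=87? ✓; end t=72 > t=87? ✗; start t=4 <= t=47? ✓ → no.
E: start t=146 <= t=87? ✗; end t=173 > t=87? ✓; start t=146 <= t=47? ✗ → no.
F: start t=49 <= t=87? ✓; end t=72 > t=87? ✗; start t=49 <= t=47? ✗ → no.
H: start t=147 <= t=87? ✗; end t=148 > t=87? ✓; start t=147 <= t=47? ✗ → no.
J: start t=26 <= t=87? ✓; end t=48 > t=87? ✗; start t=26 <= t=47? ✓ → no.
N: start t=58 <= t=87? ✓; end t=136 > t=87? ✓; start t=58 <= t=47? ✗ → no.
Q: start t=87 <= t=87? ✓; end t=112 > t=87? ✓; start t=87 <= t=47? ✗ → no.
R: start t=39 <= t=87? ✓; end t=80 > t=87? ✗; start t=39 <= t=47? ✓ → no.
S: start t=160 <= t=87? ✗; end t=163 > t=87? ✓; start t=160 <= t=47? ✗ → no.
V: start t=144 <= t=87? ✗; end t=173 > t=87? ✓; start t=144 <= t=47? ✗ → no.
Z: start t=25 <= t=87? ✓; end t=91 > t=87? ✓; start t=25 <= t=47? ✓ → yes.
Result: Z.

Z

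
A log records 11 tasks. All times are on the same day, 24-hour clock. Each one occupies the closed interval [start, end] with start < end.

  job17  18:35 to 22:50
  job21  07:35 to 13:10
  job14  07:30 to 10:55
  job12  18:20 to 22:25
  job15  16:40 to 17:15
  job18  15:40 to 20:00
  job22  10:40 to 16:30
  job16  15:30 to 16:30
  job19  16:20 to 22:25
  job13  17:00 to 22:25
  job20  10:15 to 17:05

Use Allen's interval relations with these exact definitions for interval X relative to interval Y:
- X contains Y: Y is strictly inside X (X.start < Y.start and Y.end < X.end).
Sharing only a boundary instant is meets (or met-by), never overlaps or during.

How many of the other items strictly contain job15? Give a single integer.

2

Target job15 = [16:40, 17:15].
job12 [18:20, 22:25] → after → no.
job13 [17:00, 22:25] → overlapped-by → no.
job14 [07:30, 10:55] → before → no.
job16 [15:30, 16:30] → before → no.
job17 [18:35, 22:50] → after → no.
job18 [15:40, 20:00] → contains → counts.
job19 [16:20, 22:25] → contains → counts.
job20 [10:15, 17:05] → overlaps → no.
job21 [07:35, 13:10] → before → no.
job22 [10:40, 16:30] → before → no.
Total: 2.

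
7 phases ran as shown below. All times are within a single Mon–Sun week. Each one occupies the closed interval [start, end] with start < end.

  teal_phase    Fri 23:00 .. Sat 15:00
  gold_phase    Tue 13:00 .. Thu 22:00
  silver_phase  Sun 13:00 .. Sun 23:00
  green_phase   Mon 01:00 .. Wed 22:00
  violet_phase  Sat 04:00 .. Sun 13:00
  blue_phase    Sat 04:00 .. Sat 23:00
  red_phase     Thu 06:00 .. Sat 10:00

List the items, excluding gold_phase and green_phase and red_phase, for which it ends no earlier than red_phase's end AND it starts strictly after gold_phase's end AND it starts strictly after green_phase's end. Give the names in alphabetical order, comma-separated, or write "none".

blue_phase, silver_phase, teal_phase, violet_phase

Conditions: its end is no earlier than red_phase's end (X.end >= Sat 10:00) AND its start is strictly after gold_phase's end (X.start > Thu 22:00) AND its start is strictly after green_phase's end (X.start > Wed 22:00).
blue_phase: end Sat 23:00 >= Sat 10:00? ✓; start Sat 04:00 > Thu 22:00? ✓; start Sat 04:00 > Wed 22:00? ✓ → yes.
silver_phase: end Sun 23:00 >= Sat 10:00? ✓; start Sun 13:00 > Thu 22:00? ✓; start Sun 13:00 > Wed 22:00? ✓ → yes.
teal_phase: end Sat 15:00 >= Sat 10:00? ✓; start Fri 23:00 > Thu 22:00? ✓; start Fri 23:00 > Wed 22:00? ✓ → yes.
violet_phase: end Sun 13:00 >= Sat 10:00? ✓; start Sat 04:00 > Thu 22:00? ✓; start Sat 04:00 > Wed 22:00? ✓ → yes.
Result: blue_phase, silver_phase, teal_phase, violet_phase.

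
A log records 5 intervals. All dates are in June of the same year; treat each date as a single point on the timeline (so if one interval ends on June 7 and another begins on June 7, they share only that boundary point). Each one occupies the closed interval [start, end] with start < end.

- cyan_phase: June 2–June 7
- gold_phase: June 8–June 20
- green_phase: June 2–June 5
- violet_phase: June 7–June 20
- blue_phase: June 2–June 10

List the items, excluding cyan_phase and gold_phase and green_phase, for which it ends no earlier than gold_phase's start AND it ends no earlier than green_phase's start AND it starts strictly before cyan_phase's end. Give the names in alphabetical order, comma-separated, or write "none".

blue_phase

Conditions: its end is no earlier than gold_phase's start (X.end >= June 8) AND its end is no earlier than green_phase's start (X.end >= June 2) AND its start is strictly before cyan_phase's end (X.start < June 7).
blue_phase: end June 10 >= June 8? ✓; end June 10 >= June 2? ✓; start June 2 < June 7? ✓ → yes.
violet_phase: end June 20 >= June 8? ✓; end June 20 >= June 2? ✓; start June 7 < June 7? ✗ → no.
Result: blue_phase.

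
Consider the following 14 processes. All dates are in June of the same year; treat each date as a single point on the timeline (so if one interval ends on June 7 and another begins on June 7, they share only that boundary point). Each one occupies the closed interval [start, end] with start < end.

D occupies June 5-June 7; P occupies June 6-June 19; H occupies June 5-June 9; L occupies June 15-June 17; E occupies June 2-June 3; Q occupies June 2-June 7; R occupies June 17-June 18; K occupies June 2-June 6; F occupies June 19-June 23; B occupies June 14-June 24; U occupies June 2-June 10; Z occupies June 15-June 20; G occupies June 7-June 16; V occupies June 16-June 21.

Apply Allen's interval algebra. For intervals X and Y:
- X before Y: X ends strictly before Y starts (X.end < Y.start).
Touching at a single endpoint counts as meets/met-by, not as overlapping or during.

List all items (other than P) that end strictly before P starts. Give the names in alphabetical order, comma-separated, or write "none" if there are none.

Target P = [June 6, June 19].
B [June 14, June 24] → overlapped-by → no.
D [June 5, June 7] → overlaps → no.
E [June 2, June 3] → before → yes.
F [June 19, June 23] → met-by → no.
G [June 7, June 16] → during → no.
H [June 5, June 9] → overlaps → no.
K [June 2, June 6] → meets → no.
L [June 15, June 17] → during → no.
Q [June 2, June 7] → overlaps → no.
R [June 17, June 18] → during → no.
U [June 2, June 10] → overlaps → no.
V [June 16, June 21] → overlapped-by → no.
Z [June 15, June 20] → overlapped-by → no.
Result: E.

E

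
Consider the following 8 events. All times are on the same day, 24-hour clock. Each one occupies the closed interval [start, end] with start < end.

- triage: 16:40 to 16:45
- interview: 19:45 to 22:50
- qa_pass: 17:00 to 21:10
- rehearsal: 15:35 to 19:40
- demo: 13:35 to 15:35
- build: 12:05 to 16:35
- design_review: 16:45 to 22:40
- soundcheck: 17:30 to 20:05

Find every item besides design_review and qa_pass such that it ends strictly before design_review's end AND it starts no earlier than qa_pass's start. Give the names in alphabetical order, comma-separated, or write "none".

Conditions: its end is strictly before design_review's end (X.end < 22:40) AND its start is no earlier than qa_pass's start (X.start >= 17:00).
build: end 16:35 < 22:40? ✓; start 12:05 >= 17:00? ✗ → no.
demo: end 15:35 < 22:40? ✓; start 13:35 >= 17:00? ✗ → no.
interview: end 22:50 < 22:40? ✗; start 19:45 >= 17:00? ✓ → no.
rehearsal: end 19:40 < 22:40? ✓; start 15:35 >= 17:00? ✗ → no.
soundcheck: end 20:05 < 22:40? ✓; start 17:30 >= 17:00? ✓ → yes.
triage: end 16:45 < 22:40? ✓; start 16:40 >= 17:00? ✗ → no.
Result: soundcheck.

soundcheck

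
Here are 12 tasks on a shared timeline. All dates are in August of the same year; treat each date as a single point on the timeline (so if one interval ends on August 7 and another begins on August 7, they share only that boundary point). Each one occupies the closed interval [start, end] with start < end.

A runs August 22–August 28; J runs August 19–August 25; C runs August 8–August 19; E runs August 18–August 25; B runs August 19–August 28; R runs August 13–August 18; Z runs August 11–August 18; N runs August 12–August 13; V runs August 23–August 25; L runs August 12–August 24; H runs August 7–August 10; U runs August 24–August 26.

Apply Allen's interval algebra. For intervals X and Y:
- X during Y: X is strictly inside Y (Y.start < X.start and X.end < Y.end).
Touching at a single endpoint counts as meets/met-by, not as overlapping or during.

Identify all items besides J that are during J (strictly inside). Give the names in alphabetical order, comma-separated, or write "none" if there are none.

none

Target J = [August 19, August 25].
A [August 22, August 28] → overlapped-by → no.
B [August 19, August 28] → started-by → no.
C [August 8, August 19] → meets → no.
E [August 18, August 25] → finished-by → no.
H [August 7, August 10] → before → no.
L [August 12, August 24] → overlaps → no.
N [August 12, August 13] → before → no.
R [August 13, August 18] → before → no.
U [August 24, August 26] → overlapped-by → no.
V [August 23, August 25] → finishes → no.
Z [August 11, August 18] → before → no.
Result: none.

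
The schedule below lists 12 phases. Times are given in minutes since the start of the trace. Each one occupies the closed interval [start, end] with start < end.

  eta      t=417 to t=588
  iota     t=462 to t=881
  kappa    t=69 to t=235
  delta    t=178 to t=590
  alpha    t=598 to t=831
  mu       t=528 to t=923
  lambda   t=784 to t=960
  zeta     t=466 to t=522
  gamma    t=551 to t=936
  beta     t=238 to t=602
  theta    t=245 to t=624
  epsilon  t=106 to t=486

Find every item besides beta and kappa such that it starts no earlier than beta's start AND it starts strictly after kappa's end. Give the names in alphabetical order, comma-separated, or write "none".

Conditions: its start is no earlier than beta's start (X.start >= t=238) AND its start is strictly after kappa's end (X.start > t=235).
alpha: start t=598 >= t=238? ✓; start t=598 > t=235? ✓ → yes.
delta: start t=178 >= t=238? ✗; start t=178 > t=235? ✗ → no.
epsilon: start t=106 >= t=238? ✗; start t=106 > t=235? ✗ → no.
eta: start t=417 >= t=238? ✓; start t=417 > t=235? ✓ → yes.
gamma: start t=551 >= t=238? ✓; start t=551 > t=235? ✓ → yes.
iota: start t=462 >= t=238? ✓; start t=462 > t=235? ✓ → yes.
lambda: start t=784 >= t=238? ✓; start t=784 > t=235? ✓ → yes.
mu: start t=528 >= t=238? ✓; start t=528 > t=235? ✓ → yes.
theta: start t=245 >= t=238? ✓; start t=245 > t=235? ✓ → yes.
zeta: start t=466 >= t=238? ✓; start t=466 > t=235? ✓ → yes.
Result: alpha, eta, gamma, iota, lambda, mu, theta, zeta.

alpha, eta, gamma, iota, lambda, mu, theta, zeta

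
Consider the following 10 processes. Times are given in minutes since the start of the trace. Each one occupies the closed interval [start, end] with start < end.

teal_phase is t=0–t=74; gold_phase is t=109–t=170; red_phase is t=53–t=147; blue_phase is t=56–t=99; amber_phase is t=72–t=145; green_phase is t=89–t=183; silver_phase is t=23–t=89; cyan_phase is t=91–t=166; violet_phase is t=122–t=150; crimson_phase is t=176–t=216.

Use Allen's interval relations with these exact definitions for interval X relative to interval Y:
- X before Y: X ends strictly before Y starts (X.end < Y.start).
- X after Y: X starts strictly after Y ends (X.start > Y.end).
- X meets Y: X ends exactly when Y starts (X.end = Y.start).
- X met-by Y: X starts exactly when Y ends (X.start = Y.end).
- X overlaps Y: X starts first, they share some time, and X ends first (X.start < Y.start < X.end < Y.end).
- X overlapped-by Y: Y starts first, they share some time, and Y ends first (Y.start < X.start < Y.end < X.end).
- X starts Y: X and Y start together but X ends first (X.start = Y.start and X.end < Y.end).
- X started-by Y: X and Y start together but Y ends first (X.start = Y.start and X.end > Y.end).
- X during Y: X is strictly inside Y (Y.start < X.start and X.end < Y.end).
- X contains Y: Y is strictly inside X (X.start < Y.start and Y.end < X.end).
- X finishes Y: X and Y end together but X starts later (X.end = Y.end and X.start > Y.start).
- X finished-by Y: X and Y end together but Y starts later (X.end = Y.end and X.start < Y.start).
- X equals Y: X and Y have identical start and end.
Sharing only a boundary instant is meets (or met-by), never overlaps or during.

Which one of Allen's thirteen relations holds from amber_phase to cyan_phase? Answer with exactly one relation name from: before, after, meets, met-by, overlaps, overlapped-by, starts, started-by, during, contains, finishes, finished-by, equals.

amber_phase = [t=72, t=145]; cyan_phase = [t=91, t=166].
Compare endpoints: amber_phase.start < cyan_phase.start, amber_phase.start < cyan_phase.end, amber_phase.end > cyan_phase.start, amber_phase.end < cyan_phase.end.
That pattern is 'overlaps'.

overlaps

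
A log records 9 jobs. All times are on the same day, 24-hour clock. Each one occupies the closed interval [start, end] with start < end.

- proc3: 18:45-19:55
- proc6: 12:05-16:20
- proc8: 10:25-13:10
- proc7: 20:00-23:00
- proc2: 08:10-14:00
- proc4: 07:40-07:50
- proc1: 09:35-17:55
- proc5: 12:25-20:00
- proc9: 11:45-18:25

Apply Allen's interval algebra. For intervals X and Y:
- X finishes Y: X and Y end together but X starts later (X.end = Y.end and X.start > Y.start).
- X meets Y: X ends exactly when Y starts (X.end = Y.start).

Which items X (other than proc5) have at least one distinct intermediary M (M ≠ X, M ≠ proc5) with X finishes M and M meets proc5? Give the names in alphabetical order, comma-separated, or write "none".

none

Target proc5 = [12:25, 20:00].
Intermediaries M with M meets proc5: none.
Union: none.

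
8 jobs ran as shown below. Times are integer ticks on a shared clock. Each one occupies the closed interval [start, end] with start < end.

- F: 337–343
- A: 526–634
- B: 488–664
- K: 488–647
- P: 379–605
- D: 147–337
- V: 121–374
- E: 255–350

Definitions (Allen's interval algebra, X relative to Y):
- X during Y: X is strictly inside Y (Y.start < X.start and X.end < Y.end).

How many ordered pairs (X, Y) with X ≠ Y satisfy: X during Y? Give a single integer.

6

Checking all 56 ordered pairs for relation 'during'; matching pairs in alphabetical order:
(A, B): A during B ✓
(A, K): A during K ✓
(D, V): D during V ✓
(E, V): E during V ✓
(F, E): F during E ✓
(F, V): F during V ✓
Count: 6.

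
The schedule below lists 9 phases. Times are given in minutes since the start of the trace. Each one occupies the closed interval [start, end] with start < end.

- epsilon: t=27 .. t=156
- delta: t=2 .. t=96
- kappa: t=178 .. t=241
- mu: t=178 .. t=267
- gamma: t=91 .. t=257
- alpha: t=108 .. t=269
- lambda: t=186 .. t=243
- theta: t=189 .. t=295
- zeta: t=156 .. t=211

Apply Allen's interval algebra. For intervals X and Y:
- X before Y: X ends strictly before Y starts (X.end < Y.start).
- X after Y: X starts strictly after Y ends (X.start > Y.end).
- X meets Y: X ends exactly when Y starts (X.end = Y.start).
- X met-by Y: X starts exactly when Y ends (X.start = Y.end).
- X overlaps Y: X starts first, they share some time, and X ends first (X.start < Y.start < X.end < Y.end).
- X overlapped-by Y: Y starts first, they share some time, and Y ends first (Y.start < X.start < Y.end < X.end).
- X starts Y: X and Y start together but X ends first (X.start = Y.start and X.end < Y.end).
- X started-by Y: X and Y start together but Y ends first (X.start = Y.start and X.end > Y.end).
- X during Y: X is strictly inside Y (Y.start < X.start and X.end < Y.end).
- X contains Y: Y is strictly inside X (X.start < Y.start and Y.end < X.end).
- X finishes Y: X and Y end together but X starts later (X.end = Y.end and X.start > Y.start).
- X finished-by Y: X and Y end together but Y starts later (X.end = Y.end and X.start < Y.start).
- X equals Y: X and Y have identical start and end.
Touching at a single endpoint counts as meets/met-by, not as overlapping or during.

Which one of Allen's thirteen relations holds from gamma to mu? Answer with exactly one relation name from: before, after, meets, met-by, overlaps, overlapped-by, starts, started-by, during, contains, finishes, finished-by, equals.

overlaps

gamma = [t=91, t=257]; mu = [t=178, t=267].
Compare endpoints: gamma.start < mu.start, gamma.start < mu.end, gamma.end > mu.start, gamma.end < mu.end.
That pattern is 'overlaps'.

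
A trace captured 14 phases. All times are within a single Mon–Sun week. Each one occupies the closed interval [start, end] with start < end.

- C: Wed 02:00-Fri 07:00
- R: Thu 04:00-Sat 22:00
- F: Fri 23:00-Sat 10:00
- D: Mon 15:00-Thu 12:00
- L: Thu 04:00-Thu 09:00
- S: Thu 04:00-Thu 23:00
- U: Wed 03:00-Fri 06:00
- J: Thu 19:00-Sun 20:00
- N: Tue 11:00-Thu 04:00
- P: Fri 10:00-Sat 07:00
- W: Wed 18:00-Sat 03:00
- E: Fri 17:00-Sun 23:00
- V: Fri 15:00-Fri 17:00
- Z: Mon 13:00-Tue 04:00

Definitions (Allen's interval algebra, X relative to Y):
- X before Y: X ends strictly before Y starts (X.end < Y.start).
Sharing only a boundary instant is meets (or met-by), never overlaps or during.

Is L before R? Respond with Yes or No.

L = [Thu 04:00, Thu 09:00], R = [Thu 04:00, Sat 22:00].
Actual relation of L to R: starts.
Asked whether 'before' holds → No.

No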